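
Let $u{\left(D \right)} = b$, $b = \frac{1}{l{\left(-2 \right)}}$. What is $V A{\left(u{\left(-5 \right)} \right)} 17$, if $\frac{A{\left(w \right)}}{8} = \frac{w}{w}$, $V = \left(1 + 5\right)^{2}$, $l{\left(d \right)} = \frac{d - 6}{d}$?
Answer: $4896$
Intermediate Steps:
$l{\left(d \right)} = \frac{-6 + d}{d}$ ($l{\left(d \right)} = \frac{d - 6}{d} = \frac{-6 + d}{d}$)
$b = \frac{1}{4}$ ($b = \frac{1}{\frac{1}{-2} \left(-6 - 2\right)} = \frac{1}{\left(- \frac{1}{2}\right) \left(-8\right)} = \frac{1}{4} \approx 0.25$)
$V = 36$ ($V = 6^{2} = 36$)
$u{\left(D \right)} = \frac{1}{4}$
$A{\left(w \right)} = 8$ ($A{\left(w \right)} = 8 \frac{w}{w} = 8 \cdot 1 = 8$)
$V A{\left(u{\left(-5 \right)} \right)} 17 = 36 \cdot 8 \cdot 17 = 288 \cdot 17 = 4896$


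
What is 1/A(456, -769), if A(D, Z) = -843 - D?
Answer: -1/1299 ≈ -0.00076982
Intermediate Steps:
1/A(456, -769) = 1/(-843 - 1*456) = 1/(-843 - 456) = 1/(-1299) = -1/1299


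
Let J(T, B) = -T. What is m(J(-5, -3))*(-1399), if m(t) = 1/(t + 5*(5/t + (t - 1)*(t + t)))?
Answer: -1399/210 ≈ -6.6619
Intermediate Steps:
m(t) = 1/(t + 25/t + 10*t*(-1 + t)) (m(t) = 1/(t + 5*(5/t + (-1 + t)*(2*t))) = 1/(t + 5*(5/t + 2*t*(-1 + t))) = 1/(t + (25/t + 10*t*(-1 + t))) = 1/(t + 25/t + 10*t*(-1 + t)))
m(J(-5, -3))*(-1399) = ((-1*(-5))/(25 - 9*(-1*(-5))**2 + 10*(-1*(-5))**3))*(-1399) = (5/(25 - 9*5**2 + 10*5**3))*(-1399) = (5/(25 - 9*25 + 10*125))*(-1399) = (5/(25 - 225 + 1250))*(-1399) = (5/1050)*(-1399) = (5*(1/1050))*(-1399) = (1/210)*(-1399) = -1399/210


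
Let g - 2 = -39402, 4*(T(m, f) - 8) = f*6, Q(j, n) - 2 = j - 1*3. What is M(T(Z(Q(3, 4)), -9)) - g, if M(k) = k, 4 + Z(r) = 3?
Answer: 78789/2 ≈ 39395.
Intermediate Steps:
Q(j, n) = -1 + j (Q(j, n) = 2 + (j - 1*3) = 2 + (j - 3) = 2 + (-3 + j) = -1 + j)
Z(r) = -1 (Z(r) = -4 + 3 = -1)
T(m, f) = 8 + 3*f/2 (T(m, f) = 8 + (f*6)/4 = 8 + (6*f)/4 = 8 + 3*f/2)
g = -39400 (g = 2 - 39402 = -39400)
M(T(Z(Q(3, 4)), -9)) - g = (8 + (3/2)*(-9)) - 1*(-39400) = (8 - 27/2) + 39400 = -11/2 + 39400 = 78789/2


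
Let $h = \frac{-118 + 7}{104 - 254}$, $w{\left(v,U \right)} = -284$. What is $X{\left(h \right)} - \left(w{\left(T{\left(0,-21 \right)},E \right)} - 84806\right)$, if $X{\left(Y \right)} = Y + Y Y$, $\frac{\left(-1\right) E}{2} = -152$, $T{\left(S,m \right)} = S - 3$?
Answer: $\frac{212728219}{2500} \approx 85091.0$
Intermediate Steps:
$T{\left(S,m \right)} = -3 + S$ ($T{\left(S,m \right)} = S - 3 = -3 + S$)
$E = 304$ ($E = \left(-2\right) \left(-152\right) = 304$)
$h = \frac{37}{50}$ ($h = - \frac{111}{-150} = \left(-111\right) \left(- \frac{1}{150}\right) = \frac{37}{50} \approx 0.74$)
$X{\left(Y \right)} = Y + Y^{2}$
$X{\left(h \right)} - \left(w{\left(T{\left(0,-21 \right)},E \right)} - 84806\right) = \frac{37 \left(1 + \frac{37}{50}\right)}{50} - \left(-284 - 84806\right) = \frac{37}{50} \cdot \frac{87}{50} - \left(-284 - 84806\right) = \frac{3219}{2500} - -85090 = \frac{3219}{2500} + 85090 = \frac{212728219}{2500}$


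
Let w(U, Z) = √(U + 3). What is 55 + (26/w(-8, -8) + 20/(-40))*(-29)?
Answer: 139/2 + 754*I*√5/5 ≈ 69.5 + 337.2*I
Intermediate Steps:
w(U, Z) = √(3 + U)
55 + (26/w(-8, -8) + 20/(-40))*(-29) = 55 + (26/(√(3 - 8)) + 20/(-40))*(-29) = 55 + (26/(√(-5)) + 20*(-1/40))*(-29) = 55 + (26/((I*√5)) - ½)*(-29) = 55 + (26*(-I*√5/5) - ½)*(-29) = 55 + (-26*I*√5/5 - ½)*(-29) = 55 + (-½ - 26*I*√5/5)*(-29) = 55 + (29/2 + 754*I*√5/5) = 139/2 + 754*I*√5/5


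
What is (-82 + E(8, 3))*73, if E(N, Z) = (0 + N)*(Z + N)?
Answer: 438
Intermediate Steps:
E(N, Z) = N*(N + Z)
(-82 + E(8, 3))*73 = (-82 + 8*(8 + 3))*73 = (-82 + 8*11)*73 = (-82 + 88)*73 = 6*73 = 438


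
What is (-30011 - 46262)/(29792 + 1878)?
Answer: -76273/31670 ≈ -2.4084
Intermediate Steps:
(-30011 - 46262)/(29792 + 1878) = -76273/31670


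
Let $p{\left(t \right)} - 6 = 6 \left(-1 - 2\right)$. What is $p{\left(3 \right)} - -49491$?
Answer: $49479$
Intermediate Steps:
$p{\left(t \right)} = -12$ ($p{\left(t \right)} = 6 + 6 \left(-1 - 2\right) = 6 + 6 \left(-3\right) = 6 - 18 = -12$)
$p{\left(3 \right)} - -49491 = -12 - -49491 = -12 + 49491 = 49479$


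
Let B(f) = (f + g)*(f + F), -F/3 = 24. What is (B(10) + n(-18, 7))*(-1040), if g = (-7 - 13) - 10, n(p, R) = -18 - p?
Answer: -1289600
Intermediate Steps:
F = -72 (F = -3*24 = -72)
g = -30 (g = -20 - 10 = -30)
B(f) = (-72 + f)*(-30 + f) (B(f) = (f - 30)*(f - 72) = (-30 + f)*(-72 + f) = (-72 + f)*(-30 + f))
(B(10) + n(-18, 7))*(-1040) = ((2160 + 10² - 102*10) + (-18 - 1*(-18)))*(-1040) = ((2160 + 100 - 1020) + (-18 + 18))*(-1040) = (1240 + 0)*(-1040) = 1240*(-1040) = -1289600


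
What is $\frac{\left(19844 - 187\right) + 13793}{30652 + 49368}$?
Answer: $\frac{3345}{8002} \approx 0.41802$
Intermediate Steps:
$\frac{\left(19844 - 187\right) + 13793}{30652 + 49368} = \frac{\left(19844 - 187\right) + 13793}{80020} = \left(19657 + 13793\right) \frac{1}{80020} = 33450 \cdot \frac{1}{80020} = \frac{3345}{8002}$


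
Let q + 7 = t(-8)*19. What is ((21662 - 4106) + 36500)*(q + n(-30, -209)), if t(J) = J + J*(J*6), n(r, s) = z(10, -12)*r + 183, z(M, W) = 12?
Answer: 376229760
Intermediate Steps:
n(r, s) = 183 + 12*r (n(r, s) = 12*r + 183 = 183 + 12*r)
t(J) = J + 6*J**2 (t(J) = J + J*(6*J) = J + 6*J**2)
q = 7137 (q = -7 - 8*(1 + 6*(-8))*19 = -7 - 8*(1 - 48)*19 = -7 - 8*(-47)*19 = -7 + 376*19 = -7 + 7144 = 7137)
((21662 - 4106) + 36500)*(q + n(-30, -209)) = ((21662 - 4106) + 36500)*(7137 + (183 + 12*(-30))) = (17556 + 36500)*(7137 + (183 - 360)) = 54056*(7137 - 177) = 54056*6960 = 376229760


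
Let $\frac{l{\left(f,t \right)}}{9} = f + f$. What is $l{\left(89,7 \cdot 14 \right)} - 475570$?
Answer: $-473968$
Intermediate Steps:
$l{\left(f,t \right)} = 18 f$ ($l{\left(f,t \right)} = 9 \left(f + f\right) = 9 \cdot 2 f = 18 f$)
$l{\left(89,7 \cdot 14 \right)} - 475570 = 18 \cdot 89 - 475570 = 1602 - 475570 = -473968$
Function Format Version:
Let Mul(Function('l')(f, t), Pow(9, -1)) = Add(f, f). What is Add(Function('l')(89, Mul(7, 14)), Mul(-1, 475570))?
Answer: -473968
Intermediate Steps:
Function('l')(f, t) = Mul(18, f) (Function('l')(f, t) = Mul(9, Add(f, f)) = Mul(9, Mul(2, f)) = Mul(18, f))
Add(Function('l')(89, Mul(7, 14)), Mul(-1, 475570)) = Add(Mul(18, 89), Mul(-1, 475570)) = Add(1602, -475570) = -473968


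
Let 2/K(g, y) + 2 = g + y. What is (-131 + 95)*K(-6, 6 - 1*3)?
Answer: 72/5 ≈ 14.400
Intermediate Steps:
K(g, y) = 2/(-2 + g + y) (K(g, y) = 2/(-2 + (g + y)) = 2/(-2 + g + y))
(-131 + 95)*K(-6, 6 - 1*3) = (-131 + 95)*(2/(-2 - 6 + (6 - 1*3))) = -72/(-2 - 6 + (6 - 3)) = -72/(-2 - 6 + 3) = -72/(-5) = -72*(-1)/5 = -36*(-⅖) = 72/5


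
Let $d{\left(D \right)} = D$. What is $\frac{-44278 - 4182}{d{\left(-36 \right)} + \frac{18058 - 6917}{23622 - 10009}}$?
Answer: $\frac{659685980}{478927} \approx 1377.4$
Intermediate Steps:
$\frac{-44278 - 4182}{d{\left(-36 \right)} + \frac{18058 - 6917}{23622 - 10009}} = \frac{-44278 - 4182}{-36 + \frac{18058 - 6917}{23622 - 10009}} = - \frac{48460}{-36 + \frac{11141}{13613}} = - \frac{48460}{- \frac{478927}{13613}} = \left(-48460\right) \left(- \frac{13613}{478927}\right) = \frac{659685980}{478927}$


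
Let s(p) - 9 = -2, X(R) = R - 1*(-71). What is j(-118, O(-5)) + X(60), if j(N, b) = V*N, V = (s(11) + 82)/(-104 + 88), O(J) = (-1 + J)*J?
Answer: 6299/8 ≈ 787.38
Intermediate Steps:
X(R) = 71 + R (X(R) = R + 71 = 71 + R)
s(p) = 7 (s(p) = 9 - 2 = 7)
O(J) = J*(-1 + J)
V = -89/16 (V = (7 + 82)/(-104 + 88) = 89/(-16) = 89*(-1/16) = -89/16 ≈ -5.5625)
j(N, b) = -89*N/16
j(-118, O(-5)) + X(60) = -89/16*(-118) + (71 + 60) = 5251/8 + 131 = 6299/8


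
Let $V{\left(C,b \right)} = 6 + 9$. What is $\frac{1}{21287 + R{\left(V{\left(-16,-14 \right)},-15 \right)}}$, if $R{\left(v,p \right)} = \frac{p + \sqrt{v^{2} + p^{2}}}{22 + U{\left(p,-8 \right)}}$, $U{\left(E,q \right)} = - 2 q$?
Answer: $\frac{30737858}{654304649431} - \frac{570 \sqrt{2}}{654304649431} \approx 4.6977 \cdot 10^{-5}$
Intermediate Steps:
$V{\left(C,b \right)} = 15$
$R{\left(v,p \right)} = \frac{p}{38} + \frac{\sqrt{p^{2} + v^{2}}}{38}$ ($R{\left(v,p \right)} = \frac{p + \sqrt{v^{2} + p^{2}}}{22 - -16} = \frac{p + \sqrt{p^{2} + v^{2}}}{22 + 16} = \frac{p + \sqrt{p^{2} + v^{2}}}{38} = \left(p + \sqrt{p^{2} + v^{2}}\right) \frac{1}{38} = \frac{p}{38} + \frac{\sqrt{p^{2} + v^{2}}}{38}$)
$\frac{1}{21287 + R{\left(V{\left(-16,-14 \right)},-15 \right)}} = \frac{1}{21287 + \left(\frac{1}{38} \left(-15\right) + \frac{\sqrt{\left(-15\right)^{2} + 15^{2}}}{38}\right)} = \frac{1}{21287 - \left(\frac{15}{38} - \frac{\sqrt{225 + 225}}{38}\right)} = \frac{1}{21287 - \left(\frac{15}{38} - \frac{\sqrt{450}}{38}\right)} = \frac{1}{21287 - \left(\frac{15}{38} - \frac{15 \sqrt{2}}{38}\right)} = \frac{1}{\frac{808891}{38} + \frac{15 \sqrt{2}}{38}}$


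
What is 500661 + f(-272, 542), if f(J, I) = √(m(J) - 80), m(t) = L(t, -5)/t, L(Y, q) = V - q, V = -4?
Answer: 500661 + I*√369937/68 ≈ 5.0066e+5 + 8.9445*I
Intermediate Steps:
L(Y, q) = -4 - q
m(t) = 1/t (m(t) = (-4 - 1*(-5))/t = (-4 + 5)/t = 1/t)
f(J, I) = √(-80 + 1/J) (f(J, I) = √(1/J - 80) = √(-80 + 1/J))
500661 + f(-272, 542) = 500661 + √(-80 + 1/(-272)) = 500661 + √(-80 - 1/272) = 500661 + √(-21761/272) = 500661 + I*√369937/68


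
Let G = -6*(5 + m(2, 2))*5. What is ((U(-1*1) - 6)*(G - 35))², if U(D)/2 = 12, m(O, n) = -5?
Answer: 396900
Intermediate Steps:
U(D) = 24 (U(D) = 2*12 = 24)
G = 0 (G = -6*(5 - 5)*5 = -0*5 = -6*0 = 0)
((U(-1*1) - 6)*(G - 35))² = ((24 - 6)*(0 - 35))² = (18*(-35))² = (-630)² = 396900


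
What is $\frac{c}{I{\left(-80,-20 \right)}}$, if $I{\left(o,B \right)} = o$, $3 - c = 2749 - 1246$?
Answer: $\frac{75}{4} \approx 18.75$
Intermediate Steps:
$c = -1500$ ($c = 3 - \left(2749 - 1246\right) = 3 - 1503 = -1500$)
$\frac{c}{I{\left(-80,-20 \right)}} = - \frac{1500}{-80} = \left(-1500\right) \left(- \frac{1}{80}\right) = \frac{75}{4}$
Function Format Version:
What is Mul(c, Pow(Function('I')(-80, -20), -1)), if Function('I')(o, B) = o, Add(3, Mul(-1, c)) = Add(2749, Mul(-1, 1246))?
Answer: Rational(75, 4) ≈ 18.750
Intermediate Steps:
c = -1500 (c = Add(3, Mul(-1, Add(2749, Mul(-1, 1246)))) = Add(3, Mul(-1, Add(2749, -1246))) = Add(3, Mul(-1, 1503)) = Add(3, -1503) = -1500)
Mul(c, Pow(Function('I')(-80, -20), -1)) = Mul(-1500, Pow(-80, -1)) = Mul(-1500, Rational(-1, 80)) = Rational(75, 4)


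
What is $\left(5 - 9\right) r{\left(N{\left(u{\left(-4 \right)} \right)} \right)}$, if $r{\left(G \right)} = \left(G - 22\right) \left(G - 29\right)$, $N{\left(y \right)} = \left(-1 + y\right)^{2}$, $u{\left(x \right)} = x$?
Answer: $48$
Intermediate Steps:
$r{\left(G \right)} = \left(-29 + G\right) \left(-22 + G\right)$ ($r{\left(G \right)} = \left(-22 + G\right) \left(-29 + G\right) = \left(-29 + G\right) \left(-22 + G\right)$)
$\left(5 - 9\right) r{\left(N{\left(u{\left(-4 \right)} \right)} \right)} = \left(5 - 9\right) \left(638 + \left(\left(-1 - 4\right)^{2}\right)^{2} - 51 \left(-1 - 4\right)^{2}\right) = \left(5 - 9\right) \left(638 + \left(\left(-5\right)^{2}\right)^{2} - 51 \left(-5\right)^{2}\right) = - 4 \left(638 + 25^{2} - 1275\right) = - 4 \left(638 + 625 - 1275\right) = \left(-4\right) \left(-12\right) = 48$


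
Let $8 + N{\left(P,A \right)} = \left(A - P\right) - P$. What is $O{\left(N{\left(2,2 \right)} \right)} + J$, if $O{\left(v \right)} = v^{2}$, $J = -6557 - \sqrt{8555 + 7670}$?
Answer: $-6457 - 5 \sqrt{649} \approx -6584.4$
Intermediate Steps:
$N{\left(P,A \right)} = -8 + A - 2 P$ ($N{\left(P,A \right)} = -8 + \left(\left(A - P\right) - P\right) = -8 + \left(A - 2 P\right) = -8 + A - 2 P$)
$J = -6557 - 5 \sqrt{649}$ ($J = -6557 - \sqrt{16225} = -6557 - 5 \sqrt{649} \approx -6684.4$)
$O{\left(N{\left(2,2 \right)} \right)} + J = \left(-8 + 2 - 4\right)^{2} - \left(6557 + 5 \sqrt{649}\right) = \left(-10\right)^{2} - \left(6557 + 5 \sqrt{649}\right) = 100 - \left(6557 + 5 \sqrt{649}\right) = -6457 - 5 \sqrt{649}$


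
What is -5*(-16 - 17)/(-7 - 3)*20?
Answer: -330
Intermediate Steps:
-5*(-16 - 17)/(-7 - 3)*20 = -(-165)/(-10)*20 = -(-165)*(-1)/10*20 = -5*33/10*20 = -33/2*20 = -330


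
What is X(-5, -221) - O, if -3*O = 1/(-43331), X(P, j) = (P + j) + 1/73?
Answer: -2144494594/9489489 ≈ -225.99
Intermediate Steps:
X(P, j) = 1/73 + P + j (X(P, j) = (P + j) + 1/73 = 1/73 + P + j)
O = 1/129993 (O = -⅓/(-43331) = -⅓*(-1/43331) = 1/129993 ≈ 7.6927e-6)
X(-5, -221) - O = (1/73 - 5 - 221) - 1*1/129993 = -16497/73 - 1/129993 = -2144494594/9489489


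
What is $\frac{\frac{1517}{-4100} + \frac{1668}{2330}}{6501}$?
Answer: $\frac{8059}{151473300} \approx 5.3204 \cdot 10^{-5}$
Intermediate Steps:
$\frac{\frac{1517}{-4100} + \frac{1668}{2330}}{6501} = \left(1517 \left(- \frac{1}{4100}\right) + 1668 \cdot \frac{1}{2330}\right) \frac{1}{6501} = \left(- \frac{37}{100} + \frac{834}{1165}\right) \frac{1}{6501} = \frac{8059}{23300} \cdot \frac{1}{6501} = \frac{8059}{151473300}$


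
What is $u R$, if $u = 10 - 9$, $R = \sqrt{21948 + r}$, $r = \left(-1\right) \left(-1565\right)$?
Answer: $\sqrt{23513} \approx 153.34$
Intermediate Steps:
$r = 1565$
$R = \sqrt{23513}$ ($R = \sqrt{21948 + 1565} = \sqrt{23513} \approx 153.34$)
$u = 1$ ($u = 10 - 9 = 1$)
$u R = 1 \sqrt{23513} = \sqrt{23513}$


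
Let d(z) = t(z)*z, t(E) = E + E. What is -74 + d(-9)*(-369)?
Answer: -59852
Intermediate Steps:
t(E) = 2*E
d(z) = 2*z**2 (d(z) = (2*z)*z = 2*z**2)
-74 + d(-9)*(-369) = -74 + (2*(-9)**2)*(-369) = -74 + (2*81)*(-369) = -74 + 162*(-369) = -74 - 59778 = -59852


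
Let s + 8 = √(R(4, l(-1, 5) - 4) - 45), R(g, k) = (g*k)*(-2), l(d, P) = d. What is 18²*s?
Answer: -2592 + 324*I*√5 ≈ -2592.0 + 724.49*I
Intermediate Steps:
R(g, k) = -2*g*k
s = -8 + I*√5 (s = -8 + √(-2*4*(-1 - 4) - 45) = -8 + √(-2*4*(-5) - 45) = -8 + √(40 - 45) = -8 + √(-5) = -8 + I*√5 ≈ -8.0 + 2.2361*I)
18²*s = 18²*(-8 + I*√5) = 324*(-8 + I*√5) = -2592 + 324*I*√5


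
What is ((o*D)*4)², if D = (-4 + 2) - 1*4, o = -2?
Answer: 2304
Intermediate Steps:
D = -6 (D = -2 - 4 = -6)
((o*D)*4)² = (-2*(-6)*4)² = (12*4)² = 48² = 2304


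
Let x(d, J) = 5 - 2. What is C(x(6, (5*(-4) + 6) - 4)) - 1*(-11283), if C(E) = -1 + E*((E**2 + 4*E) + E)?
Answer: 11354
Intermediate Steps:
x(d, J) = 3
C(E) = -1 + E*(E**2 + 5*E)
C(x(6, (5*(-4) + 6) - 4)) - 1*(-11283) = (-1 + 3**3 + 5*3**2) - 1*(-11283) = (-1 + 27 + 5*9) + 11283 = (-1 + 27 + 45) + 11283 = 71 + 11283 = 11354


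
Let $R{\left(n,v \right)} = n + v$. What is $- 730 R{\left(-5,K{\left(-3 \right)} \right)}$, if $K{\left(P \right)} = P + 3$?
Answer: $3650$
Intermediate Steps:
$K{\left(P \right)} = 3 + P$
$- 730 R{\left(-5,K{\left(-3 \right)} \right)} = - 730 \left(-5 + \left(3 - 3\right)\right) = - 730 \left(-5 + 0\right) = \left(-730\right) \left(-5\right) = 3650$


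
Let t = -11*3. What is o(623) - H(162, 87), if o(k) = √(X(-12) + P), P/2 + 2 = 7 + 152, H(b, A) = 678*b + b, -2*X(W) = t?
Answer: -109998 + √1322/2 ≈ -1.0998e+5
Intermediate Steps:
t = -33
X(W) = 33/2 (X(W) = -½*(-33) = 33/2)
H(b, A) = 679*b
P = 314 (P = -4 + 2*(7 + 152) = -4 + 2*159 = -4 + 318 = 314)
o(k) = √1322/2 (o(k) = √(33/2 + 314) = √(661/2) = √1322/2)
o(623) - H(162, 87) = √1322/2 - 679*162 = √1322/2 - 1*109998 = √1322/2 - 109998 = -109998 + √1322/2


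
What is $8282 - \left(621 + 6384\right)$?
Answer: $1277$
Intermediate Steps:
$8282 - \left(621 + 6384\right) = 8282 - 7005 = 1277$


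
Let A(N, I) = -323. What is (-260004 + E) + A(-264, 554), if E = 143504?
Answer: -116823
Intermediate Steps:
(-260004 + E) + A(-264, 554) = (-260004 + 143504) - 323 = -116500 - 323 = -116823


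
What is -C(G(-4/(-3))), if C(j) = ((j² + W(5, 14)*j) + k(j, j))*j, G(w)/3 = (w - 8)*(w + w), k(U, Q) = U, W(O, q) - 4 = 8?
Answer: 3097600/27 ≈ 1.1473e+5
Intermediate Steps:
W(O, q) = 12 (W(O, q) = 4 + 8 = 12)
G(w) = 6*w*(-8 + w) (G(w) = 3*((w - 8)*(w + w)) = 3*((-8 + w)*(2*w)) = 3*(2*w*(-8 + w)) = 6*w*(-8 + w))
C(j) = j*(j² + 13*j) (C(j) = ((j² + 12*j) + j)*j = (j² + 13*j)*j = j*(j² + 13*j))
-C(G(-4/(-3))) = -(6*(-4/(-3))*(-8 - 4/(-3)))²*(13 + 6*(-4/(-3))*(-8 - 4/(-3))) = -(6*(-4*(-⅓))*(-8 - 4*(-⅓)))²*(13 + 6*(-4*(-⅓))*(-8 - 4*(-⅓))) = -(6*(4/3)*(-8 + 4/3))²*(13 + 6*(4/3)*(-8 + 4/3)) = -(6*(4/3)*(-20/3))²*(13 + 6*(4/3)*(-20/3)) = -(-160/3)²*(13 - 160/3) = -25600*(-121)/(9*3) = -1*(-3097600/27) = 3097600/27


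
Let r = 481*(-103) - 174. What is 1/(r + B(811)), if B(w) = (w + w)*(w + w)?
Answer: 1/2581167 ≈ 3.8742e-7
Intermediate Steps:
B(w) = 4*w**2 (B(w) = (2*w)*(2*w) = 4*w**2)
r = -49717 (r = -49543 - 174 = -49717)
1/(r + B(811)) = 1/(-49717 + 4*811**2) = 1/(-49717 + 4*657721) = 1/(-49717 + 2630884) = 1/2581167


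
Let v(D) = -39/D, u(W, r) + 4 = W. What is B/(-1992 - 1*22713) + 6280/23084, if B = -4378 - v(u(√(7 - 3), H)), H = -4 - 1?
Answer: 25665929/57029022 ≈ 0.45005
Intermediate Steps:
H = -5
u(W, r) = -4 + W
B = -8795/2 (B = -4378 - (-39)/(-4 + √(7 - 3)) = -4378 - (-39)/(-4 + √4) = -4378 - (-39)/(-4 + 2) = -4378 - (-39)/(-2) = -4378 - (-39)*(-1)/2 = -4378 - 1*39/2 = -4378 - 39/2 = -8795/2 ≈ -4397.5)
B/(-1992 - 1*22713) + 6280/23084 = -8795/(2*(-1992 - 1*22713)) + 6280/23084 = -8795/(2*(-1992 - 22713)) + 6280*(1/23084) = -8795/2/(-24705) + 1570/5771 = -8795/2*(-1/24705) + 1570/5771 = 1759/9882 + 1570/5771 = 25665929/57029022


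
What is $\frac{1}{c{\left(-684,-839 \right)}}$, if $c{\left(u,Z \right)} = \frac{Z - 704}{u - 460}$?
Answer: $\frac{1144}{1543} \approx 0.74141$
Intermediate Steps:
$c{\left(u,Z \right)} = \frac{-704 + Z}{-460 + u}$
$\frac{1}{c{\left(-684,-839 \right)}} = \frac{1}{\frac{1}{-460 - 684} \left(-704 - 839\right)} = \frac{1}{\frac{1}{-1144} \left(-1543\right)} = \frac{1}{\left(- \frac{1}{1144}\right) \left(-1543\right)} = \frac{1}{\frac{1543}{1144}} = \frac{1144}{1543}$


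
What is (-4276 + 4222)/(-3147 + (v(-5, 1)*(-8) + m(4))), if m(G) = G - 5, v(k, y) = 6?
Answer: 27/1598 ≈ 0.016896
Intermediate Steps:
m(G) = -5 + G
(-4276 + 4222)/(-3147 + (v(-5, 1)*(-8) + m(4))) = (-4276 + 4222)/(-3147 + (6*(-8) + (-5 + 4))) = -54/(-3147 + (-48 - 1)) = -54/(-3147 - 49) = -54/(-3196) = -54*(-1/3196) = 27/1598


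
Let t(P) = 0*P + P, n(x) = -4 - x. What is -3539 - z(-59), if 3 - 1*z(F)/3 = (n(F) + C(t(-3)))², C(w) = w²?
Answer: 8740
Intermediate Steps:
t(P) = P (t(P) = 0 + P = P)
z(F) = 9 - 3*(5 - F)² (z(F) = 9 - 3*((-4 - F) + (-3)²)² = 9 - 3*((-4 - F) + 9)² = 9 - 3*(5 - F)²)
-3539 - z(-59) = -3539 - (9 - 3*(-5 - 59)²) = -3539 - (9 - 3*(-64)²) = -3539 - (9 - 3*4096) = -3539 - (9 - 12288) = -3539 - 1*(-12279) = -3539 + 12279 = 8740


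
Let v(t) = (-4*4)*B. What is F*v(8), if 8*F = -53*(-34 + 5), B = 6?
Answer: -18444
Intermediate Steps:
F = 1537/8 (F = (-53*(-34 + 5))/8 = (-53*(-29))/8 = (⅛)*1537 = 1537/8 ≈ 192.13)
v(t) = -96 (v(t) = -4*4*6 = -16*6 = -96)
F*v(8) = (1537/8)*(-96) = -18444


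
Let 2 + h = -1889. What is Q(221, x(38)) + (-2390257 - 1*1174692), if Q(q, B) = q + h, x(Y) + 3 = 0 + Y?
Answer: -3566619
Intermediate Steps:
h = -1891 (h = -2 - 1889 = -1891)
x(Y) = -3 + Y (x(Y) = -3 + (0 + Y) = -3 + Y)
Q(q, B) = -1891 + q (Q(q, B) = q - 1891 = -1891 + q)
Q(221, x(38)) + (-2390257 - 1*1174692) = (-1891 + 221) + (-2390257 - 1*1174692) = -1670 + (-2390257 - 1174692) = -1670 - 3564949 = -3566619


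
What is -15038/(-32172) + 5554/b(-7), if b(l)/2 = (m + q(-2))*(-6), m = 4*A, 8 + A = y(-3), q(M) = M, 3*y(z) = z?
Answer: 2576953/203756 ≈ 12.647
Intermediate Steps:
y(z) = z/3
A = -9 (A = -8 + (⅓)*(-3) = -8 - 1 = -9)
m = -36 (m = 4*(-9) = -36)
b(l) = 456 (b(l) = 2*((-36 - 2)*(-6)) = 2*(-38*(-6)) = 2*228 = 456)
-15038/(-32172) + 5554/b(-7) = -15038/(-32172) + 5554/456 = -15038*(-1/32172) + 5554*(1/456) = 7519/16086 + 2777/228 = 2576953/203756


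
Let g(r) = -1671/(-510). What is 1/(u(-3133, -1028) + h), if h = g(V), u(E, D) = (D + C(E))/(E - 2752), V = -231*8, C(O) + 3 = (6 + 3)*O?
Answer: 200090/1649341 ≈ 0.12132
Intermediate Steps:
C(O) = -3 + 9*O (C(O) = -3 + (6 + 3)*O = -3 + 9*O)
V = -1848
u(E, D) = (-3 + D + 9*E)/(-2752 + E) (u(E, D) = (D + (-3 + 9*E))/(E - 2752) = (-3 + D + 9*E)/(-2752 + E))
g(r) = 557/170 (g(r) = -1671*(-1/510) = 557/170)
h = 557/170 ≈ 3.2765
1/(u(-3133, -1028) + h) = 1/((-3 - 1028 + 9*(-3133))/(-2752 - 3133) + 557/170) = 1/((-3 - 1028 - 28197)/(-5885) + 557/170) = 1/(-1/5885*(-29228) + 557/170) = 1/(29228/5885 + 557/170) = 1/(1649341/200090) = 200090/1649341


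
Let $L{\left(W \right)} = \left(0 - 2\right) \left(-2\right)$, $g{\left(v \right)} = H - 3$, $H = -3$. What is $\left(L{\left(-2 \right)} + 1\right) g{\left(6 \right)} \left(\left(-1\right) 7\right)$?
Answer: $210$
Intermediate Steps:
$g{\left(v \right)} = -6$ ($g{\left(v \right)} = -3 - 3 = -6$)
$L{\left(W \right)} = 4$ ($L{\left(W \right)} = \left(-2\right) \left(-2\right) = 4$)
$\left(L{\left(-2 \right)} + 1\right) g{\left(6 \right)} \left(\left(-1\right) 7\right) = \left(4 + 1\right) \left(-6\right) \left(\left(-1\right) 7\right) = 5 \left(-6\right) \left(-7\right) = \left(-30\right) \left(-7\right) = 210$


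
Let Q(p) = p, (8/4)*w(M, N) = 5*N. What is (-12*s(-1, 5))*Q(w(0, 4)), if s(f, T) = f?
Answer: 120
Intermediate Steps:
w(M, N) = 5*N/2 (w(M, N) = (5*N)/2 = 5*N/2)
(-12*s(-1, 5))*Q(w(0, 4)) = (-12*(-1))*((5/2)*4) = 12*10 = 120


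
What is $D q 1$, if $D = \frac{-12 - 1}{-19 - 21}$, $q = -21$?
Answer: $- \frac{273}{40} \approx -6.825$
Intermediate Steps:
$D = \frac{13}{40}$ ($D = - \frac{13}{-40} = \left(-13\right) \left(- \frac{1}{40}\right) = \frac{13}{40} \approx 0.325$)
$D q 1 = \frac{13}{40} \left(-21\right) 1 = \left(- \frac{273}{40}\right) 1 = - \frac{273}{40}$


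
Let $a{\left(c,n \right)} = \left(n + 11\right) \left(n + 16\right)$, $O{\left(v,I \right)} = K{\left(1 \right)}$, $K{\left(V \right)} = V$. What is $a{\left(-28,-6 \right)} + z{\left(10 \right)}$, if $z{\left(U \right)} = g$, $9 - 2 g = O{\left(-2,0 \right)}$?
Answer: $54$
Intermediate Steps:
$O{\left(v,I \right)} = 1$
$g = 4$ ($g = \frac{9}{2} - \frac{1}{2} = 4$)
$z{\left(U \right)} = 4$
$a{\left(c,n \right)} = \left(11 + n\right) \left(16 + n\right)$
$a{\left(-28,-6 \right)} + z{\left(10 \right)} = \left(176 + \left(-6\right)^{2} + 27 \left(-6\right)\right) + 4 = \left(176 + 36 - 162\right) + 4 = 50 + 4 = 54$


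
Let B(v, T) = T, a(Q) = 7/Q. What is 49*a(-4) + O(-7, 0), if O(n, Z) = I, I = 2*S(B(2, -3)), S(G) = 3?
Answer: -319/4 ≈ -79.750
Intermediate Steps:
I = 6 (I = 2*3 = 6)
O(n, Z) = 6
49*a(-4) + O(-7, 0) = 49*(7/(-4)) + 6 = 49*(7*(-¼)) + 6 = 49*(-7/4) + 6 = -343/4 + 6 = -319/4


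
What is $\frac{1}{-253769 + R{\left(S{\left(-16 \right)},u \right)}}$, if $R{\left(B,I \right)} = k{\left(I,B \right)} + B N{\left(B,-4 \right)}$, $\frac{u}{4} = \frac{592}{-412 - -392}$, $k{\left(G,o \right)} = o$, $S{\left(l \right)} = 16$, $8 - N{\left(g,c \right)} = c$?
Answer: $- \frac{1}{253561} \approx -3.9438 \cdot 10^{-6}$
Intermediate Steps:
$N{\left(g,c \right)} = 8 - c$
$u = - \frac{592}{5}$ ($u = 4 \frac{592}{-412 - -392} = 4 \frac{592}{-412 + 392} = 4 \frac{592}{-20} = 4 \cdot 592 \left(- \frac{1}{20}\right) = 4 \left(- \frac{148}{5}\right) = - \frac{592}{5} \approx -118.4$)
$R{\left(B,I \right)} = 13 B$ ($R{\left(B,I \right)} = B + B \left(8 - -4\right) = B + B \left(8 + 4\right) = B + B 12 = B + 12 B = 13 B$)
$\frac{1}{-253769 + R{\left(S{\left(-16 \right)},u \right)}} = \frac{1}{-253769 + 13 \cdot 16} = \frac{1}{-253769 + 208} = \frac{1}{-253561} = - \frac{1}{253561}$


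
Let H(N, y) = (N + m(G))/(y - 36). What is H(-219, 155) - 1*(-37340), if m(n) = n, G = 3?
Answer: 4443244/119 ≈ 37338.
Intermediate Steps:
H(N, y) = (3 + N)/(-36 + y) (H(N, y) = (N + 3)/(y - 36) = (3 + N)/(-36 + y))
H(-219, 155) - 1*(-37340) = (3 - 219)/(-36 + 155) - 1*(-37340) = -216/119 + 37340 = 4443244/119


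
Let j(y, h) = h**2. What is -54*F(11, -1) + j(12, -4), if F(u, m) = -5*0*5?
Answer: 16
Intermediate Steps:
F(u, m) = 0 (F(u, m) = 0*5 = 0)
-54*F(11, -1) + j(12, -4) = -54*0 + (-4)**2 = 0 + 16 = 16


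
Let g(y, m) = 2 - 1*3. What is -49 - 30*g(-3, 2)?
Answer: -19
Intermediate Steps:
g(y, m) = -1 (g(y, m) = 2 - 3 = -1)
-49 - 30*g(-3, 2) = -49 - 30*(-1) = -49 + 30 = -19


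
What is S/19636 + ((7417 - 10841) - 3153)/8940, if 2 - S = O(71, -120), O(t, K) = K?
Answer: -32013823/43886460 ≈ -0.72947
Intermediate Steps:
S = 122 (S = 2 - 1*(-120) = 2 + 120 = 122)
S/19636 + ((7417 - 10841) - 3153)/8940 = 122/19636 + ((7417 - 10841) - 3153)/8940 = 122*(1/19636) + (-3424 - 3153)*(1/8940) = 61/9818 - 6577*1/8940 = 61/9818 - 6577/8940 = -32013823/43886460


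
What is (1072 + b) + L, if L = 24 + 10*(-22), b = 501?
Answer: 1377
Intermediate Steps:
L = -196 (L = 24 - 220 = -196)
(1072 + b) + L = (1072 + 501) - 196 = 1573 - 196 = 1377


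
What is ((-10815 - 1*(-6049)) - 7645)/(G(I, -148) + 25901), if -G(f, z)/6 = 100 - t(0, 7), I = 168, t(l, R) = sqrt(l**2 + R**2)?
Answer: -12411/25343 ≈ -0.48972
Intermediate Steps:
t(l, R) = sqrt(R**2 + l**2)
G(f, z) = -558 (G(f, z) = -6*(100 - sqrt(7**2 + 0**2)) = -6*(100 - sqrt(49 + 0)) = -6*(100 - sqrt(49)) = -6*(100 - 1*7) = -6*(100 - 7) = -6*93 = -558)
((-10815 - 1*(-6049)) - 7645)/(G(I, -148) + 25901) = ((-10815 - 1*(-6049)) - 7645)/(-558 + 25901) = ((-10815 + 6049) - 7645)/25343 = (-4766 - 7645)*(1/25343) = -12411*1/25343 = -12411/25343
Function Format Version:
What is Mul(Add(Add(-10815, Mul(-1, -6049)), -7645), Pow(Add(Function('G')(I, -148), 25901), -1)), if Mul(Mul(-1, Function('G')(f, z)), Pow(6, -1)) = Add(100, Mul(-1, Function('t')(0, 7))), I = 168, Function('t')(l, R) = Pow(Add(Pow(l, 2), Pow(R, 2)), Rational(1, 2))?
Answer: Rational(-12411, 25343) ≈ -0.48972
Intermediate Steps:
Function('t')(l, R) = Pow(Add(Pow(R, 2), Pow(l, 2)), Rational(1, 2))
Function('G')(f, z) = -558 (Function('G')(f, z) = Mul(-6, Add(100, Mul(-1, Pow(Add(Pow(7, 2), Pow(0, 2)), Rational(1, 2))))) = Mul(-6, Add(100, Mul(-1, Pow(Add(49, 0), Rational(1, 2))))) = Mul(-6, Add(100, Mul(-1, Pow(49, Rational(1, 2))))) = Mul(-6, Add(100, Mul(-1, 7))) = Mul(-6, Add(100, -7)) = Mul(-6, 93) = -558)
Mul(Add(Add(-10815, Mul(-1, -6049)), -7645), Pow(Add(Function('G')(I, -148), 25901), -1)) = Mul(Add(Add(-10815, Mul(-1, -6049)), -7645), Pow(Add(-558, 25901), -1)) = Mul(Add(Add(-10815, 6049), -7645), Pow(25343, -1)) = Mul(Add(-4766, -7645), Rational(1, 25343)) = Mul(-12411, Rational(1, 25343)) = Rational(-12411, 25343)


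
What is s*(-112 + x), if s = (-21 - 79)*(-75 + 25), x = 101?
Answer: -55000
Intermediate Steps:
s = 5000 (s = -100*(-50) = 5000)
s*(-112 + x) = 5000*(-112 + 101) = 5000*(-11) = -55000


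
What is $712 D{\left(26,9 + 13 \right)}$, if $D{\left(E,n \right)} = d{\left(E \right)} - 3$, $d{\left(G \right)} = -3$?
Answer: $-4272$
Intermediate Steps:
$D{\left(E,n \right)} = -6$ ($D{\left(E,n \right)} = -3 - 3 = -6$)
$712 D{\left(26,9 + 13 \right)} = 712 \left(-6\right) = -4272$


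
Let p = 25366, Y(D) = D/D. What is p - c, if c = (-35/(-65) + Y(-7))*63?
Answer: 328498/13 ≈ 25269.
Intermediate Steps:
Y(D) = 1
c = 1260/13 (c = (-35/(-65) + 1)*63 = (-35*(-1/65) + 1)*63 = (7/13 + 1)*63 = (20/13)*63 = 1260/13 ≈ 96.923)
p - c = 25366 - 1*1260/13 = 25366 - 1260/13 = 328498/13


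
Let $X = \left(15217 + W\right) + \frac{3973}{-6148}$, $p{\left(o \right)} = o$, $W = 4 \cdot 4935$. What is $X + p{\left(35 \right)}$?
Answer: $\frac{7418167}{212} \approx 34991.0$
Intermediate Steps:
$W = 19740$
$X = \frac{7410747}{212}$ ($X = \left(15217 + 19740\right) + \frac{3973}{-6148} = 34957 + 3973 \left(- \frac{1}{6148}\right) = 34957 - \frac{137}{212} = \frac{7410747}{212} \approx 34956.0$)
$X + p{\left(35 \right)} = \frac{7410747}{212} + 35 = \frac{7418167}{212}$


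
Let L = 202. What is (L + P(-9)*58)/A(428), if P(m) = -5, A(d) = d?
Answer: -22/107 ≈ -0.20561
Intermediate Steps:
(L + P(-9)*58)/A(428) = (202 - 5*58)/428 = (202 - 290)*(1/428) = -88*1/428 = -22/107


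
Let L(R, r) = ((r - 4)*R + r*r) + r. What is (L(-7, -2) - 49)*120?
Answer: -600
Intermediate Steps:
L(R, r) = r + r² + R*(-4 + r) (L(R, r) = ((-4 + r)*R + r²) + r = (R*(-4 + r) + r²) + r = (r² + R*(-4 + r)) + r = r + r² + R*(-4 + r))
(L(-7, -2) - 49)*120 = ((-2 + (-2)² - 4*(-7) - 7*(-2)) - 49)*120 = ((-2 + 4 + 28 + 14) - 49)*120 = (44 - 49)*120 = -5*120 = -600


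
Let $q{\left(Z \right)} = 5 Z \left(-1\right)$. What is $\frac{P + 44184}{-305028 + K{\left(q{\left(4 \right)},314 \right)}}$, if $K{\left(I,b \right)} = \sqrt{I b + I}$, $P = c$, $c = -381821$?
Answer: $\frac{2860798301}{2584502419} + \frac{1688185 i \sqrt{7}}{15507014514} \approx 1.1069 + 0.00028803 i$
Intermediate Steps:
$P = -381821$
$q{\left(Z \right)} = - 5 Z$
$K{\left(I,b \right)} = \sqrt{I + I b}$
$\frac{P + 44184}{-305028 + K{\left(q{\left(4 \right)},314 \right)}} = \frac{-381821 + 44184}{-305028 + \sqrt{\left(-5\right) 4 \left(1 + 314\right)}} = - \frac{337637}{-305028 + \sqrt{\left(-20\right) 315}} = - \frac{337637}{-305028 + \sqrt{-6300}} = - \frac{337637}{-305028 + 30 i \sqrt{7}}$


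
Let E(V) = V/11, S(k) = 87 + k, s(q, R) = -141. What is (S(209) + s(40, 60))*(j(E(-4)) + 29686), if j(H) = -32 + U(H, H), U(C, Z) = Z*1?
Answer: 50559450/11 ≈ 4.5963e+6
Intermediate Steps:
E(V) = V/11 (E(V) = V*(1/11) = V/11)
U(C, Z) = Z
j(H) = -32 + H
(S(209) + s(40, 60))*(j(E(-4)) + 29686) = ((87 + 209) - 141)*((-32 + (1/11)*(-4)) + 29686) = (296 - 141)*((-32 - 4/11) + 29686) = 155*(-356/11 + 29686) = 155*(326190/11) = 50559450/11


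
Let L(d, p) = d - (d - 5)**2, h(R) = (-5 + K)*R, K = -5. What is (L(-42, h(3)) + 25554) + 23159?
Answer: 46462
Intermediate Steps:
h(R) = -10*R (h(R) = (-5 - 5)*R = -10*R)
L(d, p) = d - (-5 + d)**2
(L(-42, h(3)) + 25554) + 23159 = ((-42 - (-5 - 42)**2) + 25554) + 23159 = ((-42 - 1*(-47)**2) + 25554) + 23159 = ((-42 - 1*2209) + 25554) + 23159 = ((-42 - 2209) + 25554) + 23159 = (-2251 + 25554) + 23159 = 23303 + 23159 = 46462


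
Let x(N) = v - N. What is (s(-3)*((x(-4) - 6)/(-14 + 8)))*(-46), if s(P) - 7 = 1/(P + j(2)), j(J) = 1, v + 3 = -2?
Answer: -2093/6 ≈ -348.83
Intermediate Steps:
v = -5 (v = -3 - 2 = -5)
x(N) = -5 - N
s(P) = 7 + 1/(1 + P) (s(P) = 7 + 1/(P + 1) = 7 + 1/(1 + P))
(s(-3)*((x(-4) - 6)/(-14 + 8)))*(-46) = (((8 + 7*(-3))/(1 - 3))*(((-5 - 1*(-4)) - 6)/(-14 + 8)))*(-46) = (((8 - 21)/(-2))*(((-5 + 4) - 6)/(-6)))*(-46) = ((-½*(-13))*((-1 - 6)*(-⅙)))*(-46) = (13*(-7*(-⅙))/2)*(-46) = ((13/2)*(7/6))*(-46) = (91/12)*(-46) = -2093/6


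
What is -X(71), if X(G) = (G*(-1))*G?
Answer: 5041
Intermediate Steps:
X(G) = -G**2 (X(G) = (-G)*G = -G**2)
-X(71) = -(-1)*71**2 = -(-1)*5041 = -1*(-5041) = 5041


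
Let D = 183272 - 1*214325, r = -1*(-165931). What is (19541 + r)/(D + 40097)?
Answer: 6624/323 ≈ 20.508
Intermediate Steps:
r = 165931
D = -31053 (D = 183272 - 214325 = -31053)
(19541 + r)/(D + 40097) = (19541 + 165931)/(-31053 + 40097) = 185472/9044 = 185472*(1/9044) = 6624/323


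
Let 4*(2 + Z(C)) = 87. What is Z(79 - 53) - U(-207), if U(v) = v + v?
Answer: 1735/4 ≈ 433.75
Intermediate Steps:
U(v) = 2*v
Z(C) = 79/4 (Z(C) = -2 + (¼)*87 = -2 + 87/4 = 79/4)
Z(79 - 53) - U(-207) = 79/4 - 2*(-207) = 79/4 - 1*(-414) = 79/4 + 414 = 1735/4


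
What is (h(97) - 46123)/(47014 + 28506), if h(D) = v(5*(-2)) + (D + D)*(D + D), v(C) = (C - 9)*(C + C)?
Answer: -8107/75520 ≈ -0.10735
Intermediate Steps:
v(C) = 2*C*(-9 + C) (v(C) = (-9 + C)*(2*C) = 2*C*(-9 + C))
h(D) = 380 + 4*D² (h(D) = 2*(5*(-2))*(-9 + 5*(-2)) + (D + D)*(D + D) = 2*(-10)*(-9 - 10) + (2*D)*(2*D) = 2*(-10)*(-19) + 4*D² = 380 + 4*D²)
(h(97) - 46123)/(47014 + 28506) = ((380 + 4*97²) - 46123)/(47014 + 28506) = ((380 + 4*9409) - 46123)/75520 = ((380 + 37636) - 46123)*(1/75520) = (38016 - 46123)*(1/75520) = -8107*1/75520 = -8107/75520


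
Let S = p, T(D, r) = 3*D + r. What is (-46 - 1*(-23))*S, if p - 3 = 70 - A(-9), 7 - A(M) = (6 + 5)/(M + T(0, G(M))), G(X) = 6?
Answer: -4301/3 ≈ -1433.7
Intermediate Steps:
T(D, r) = r + 3*D
A(M) = 7 - 11/(6 + M) (A(M) = 7 - (6 + 5)/(M + (6 + 3*0)) = 7 - 11/(M + (6 + 0)) = 7 - 11/(M + 6) = 7 - 11/(6 + M))
p = 187/3 (p = 3 + (70 - (31 + 7*(-9))/(6 - 9)) = 3 + (70 - (31 - 63)/(-3)) = 3 + (70 - (-1)*(-32)/3) = 3 + (70 - 1*32/3) = 3 + (70 - 32/3) = 3 + 178/3 = 187/3 ≈ 62.333)
S = 187/3 ≈ 62.333
(-46 - 1*(-23))*S = (-46 - 1*(-23))*(187/3) = (-46 + 23)*(187/3) = -23*187/3 = -4301/3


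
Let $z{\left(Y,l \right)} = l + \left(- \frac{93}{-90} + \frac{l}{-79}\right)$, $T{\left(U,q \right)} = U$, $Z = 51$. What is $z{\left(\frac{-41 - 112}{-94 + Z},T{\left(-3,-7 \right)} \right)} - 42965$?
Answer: $- \frac{101831621}{2370} \approx -42967.0$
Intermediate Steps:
$z{\left(Y,l \right)} = \frac{31}{30} + \frac{78 l}{79}$ ($z{\left(Y,l \right)} = l + \left(\left(-93\right) \left(- \frac{1}{90}\right) + l \left(- \frac{1}{79}\right)\right) = l - \left(- \frac{31}{30} + \frac{l}{79}\right) = \frac{31}{30} + \frac{78 l}{79}$)
$z{\left(\frac{-41 - 112}{-94 + Z},T{\left(-3,-7 \right)} \right)} - 42965 = \left(\frac{31}{30} + \frac{78}{79} \left(-3\right)\right) - 42965 = \left(\frac{31}{30} - \frac{234}{79}\right) - 42965 = - \frac{4571}{2370} - 42965 = - \frac{101831621}{2370}$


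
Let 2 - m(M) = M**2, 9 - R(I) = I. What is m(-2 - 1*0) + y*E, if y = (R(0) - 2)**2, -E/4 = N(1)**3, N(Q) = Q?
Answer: -198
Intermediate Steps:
R(I) = 9 - I
E = -4 (E = -4*1**3 = -4*1 = -4)
y = 49 (y = ((9 - 1*0) - 2)**2 = ((9 + 0) - 2)**2 = (9 - 2)**2 = 7**2 = 49)
m(M) = 2 - M**2
m(-2 - 1*0) + y*E = (2 - (-2 - 1*0)**2) + 49*(-4) = (2 - (-2 + 0)**2) - 196 = (2 - 1*(-2)**2) - 196 = (2 - 1*4) - 196 = (2 - 4) - 196 = -2 - 196 = -198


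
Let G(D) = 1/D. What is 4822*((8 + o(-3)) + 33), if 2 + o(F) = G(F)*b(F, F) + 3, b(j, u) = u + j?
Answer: 212168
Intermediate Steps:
b(j, u) = j + u
o(F) = 3 (o(F) = -2 + ((F + F)/F + 3) = -2 + ((2*F)/F + 3) = -2 + (2 + 3) = -2 + 5 = 3)
4822*((8 + o(-3)) + 33) = 4822*((8 + 3) + 33) = 4822*(11 + 33) = 4822*44 = 212168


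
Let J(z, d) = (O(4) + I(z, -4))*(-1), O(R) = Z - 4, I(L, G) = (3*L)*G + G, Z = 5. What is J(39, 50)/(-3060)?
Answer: -157/1020 ≈ -0.15392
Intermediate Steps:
I(L, G) = G + 3*G*L (I(L, G) = 3*G*L + G = G + 3*G*L)
O(R) = 1 (O(R) = 5 - 4 = 1)
J(z, d) = 3 + 12*z (J(z, d) = (1 - 4*(1 + 3*z))*(-1) = (1 + (-4 - 12*z))*(-1) = (-3 - 12*z)*(-1) = 3 + 12*z)
J(39, 50)/(-3060) = (3 + 12*39)/(-3060) = (3 + 468)*(-1/3060) = 471*(-1/3060) = -157/1020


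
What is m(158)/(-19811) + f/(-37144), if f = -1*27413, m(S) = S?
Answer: 537210191/735859784 ≈ 0.73004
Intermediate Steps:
f = -27413
m(158)/(-19811) + f/(-37144) = 158/(-19811) - 27413/(-37144) = 158*(-1/19811) - 27413*(-1/37144) = -158/19811 + 27413/37144 = 537210191/735859784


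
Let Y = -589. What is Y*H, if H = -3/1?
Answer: 1767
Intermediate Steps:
H = -3 (H = -3*1 = -3)
Y*H = -589*(-3) = 1767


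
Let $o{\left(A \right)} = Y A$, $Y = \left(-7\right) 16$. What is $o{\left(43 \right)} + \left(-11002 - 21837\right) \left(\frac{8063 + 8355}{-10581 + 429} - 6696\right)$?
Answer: $\frac{1116406485079}{5076} \approx 2.1994 \cdot 10^{8}$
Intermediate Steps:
$Y = -112$
$o{\left(A \right)} = - 112 A$
$o{\left(43 \right)} + \left(-11002 - 21837\right) \left(\frac{8063 + 8355}{-10581 + 429} - 6696\right) = \left(-112\right) 43 + \left(-11002 - 21837\right) \left(\frac{8063 + 8355}{-10581 + 429} - 6696\right) = -4816 - 32839 \left(\frac{16418}{-10152} - 6696\right) = -4816 - 32839 \left(16418 \left(- \frac{1}{10152}\right) - 6696\right) = -4816 - 32839 \left(- \frac{8209}{5076} - 6696\right) = -4816 - - \frac{1116430931095}{5076} = -4816 + \frac{1116430931095}{5076} = \frac{1116406485079}{5076}$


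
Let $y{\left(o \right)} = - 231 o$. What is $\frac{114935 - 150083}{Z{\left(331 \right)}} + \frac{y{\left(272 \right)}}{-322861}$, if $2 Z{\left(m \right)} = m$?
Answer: $- \frac{294481032}{1387883} \approx -212.18$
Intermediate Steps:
$Z{\left(m \right)} = \frac{m}{2}$
$\frac{114935 - 150083}{Z{\left(331 \right)}} + \frac{y{\left(272 \right)}}{-322861} = \frac{114935 - 150083}{\frac{1}{2} \cdot 331} + \frac{\left(-231\right) 272}{-322861} = - \frac{35148}{\frac{331}{2}} - - \frac{816}{4193} = \left(-35148\right) \frac{2}{331} + \frac{816}{4193} = - \frac{70296}{331} + \frac{816}{4193} = - \frac{294481032}{1387883}$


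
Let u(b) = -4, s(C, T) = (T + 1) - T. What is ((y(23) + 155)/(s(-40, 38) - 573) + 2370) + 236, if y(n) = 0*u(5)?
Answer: 1490477/572 ≈ 2605.7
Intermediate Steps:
s(C, T) = 1 (s(C, T) = (1 + T) - T = 1)
y(n) = 0 (y(n) = 0*(-4) = 0)
((y(23) + 155)/(s(-40, 38) - 573) + 2370) + 236 = ((0 + 155)/(1 - 573) + 2370) + 236 = (155/(-572) + 2370) + 236 = (155*(-1/572) + 2370) + 236 = (-155/572 + 2370) + 236 = 1355485/572 + 236 = 1490477/572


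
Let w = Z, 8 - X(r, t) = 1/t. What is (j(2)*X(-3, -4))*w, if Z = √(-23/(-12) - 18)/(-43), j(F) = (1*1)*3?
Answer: -33*I*√579/344 ≈ -2.3083*I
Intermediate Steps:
X(r, t) = 8 - 1/t
j(F) = 3 (j(F) = 1*3 = 3)
Z = -I*√579/258 (Z = √(-23*(-1/12) - 18)*(-1/43) = √(23/12 - 18)*(-1/43) = √(-193/12)*(-1/43) = (I*√579/6)*(-1/43) = -I*√579/258 ≈ -0.093265*I)
w = -I*√579/258 ≈ -0.093265*I
(j(2)*X(-3, -4))*w = (3*(8 - 1/(-4)))*(-I*√579/258) = (3*(8 - 1*(-¼)))*(-I*√579/258) = (3*(8 + ¼))*(-I*√579/258) = (3*(33/4))*(-I*√579/258) = 99*(-I*√579/258)/4 = -33*I*√579/344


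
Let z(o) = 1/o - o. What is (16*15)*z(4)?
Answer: -900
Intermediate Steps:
(16*15)*z(4) = (16*15)*(1/4 - 1*4) = 240*(¼ - 4) = 240*(-15/4) = -900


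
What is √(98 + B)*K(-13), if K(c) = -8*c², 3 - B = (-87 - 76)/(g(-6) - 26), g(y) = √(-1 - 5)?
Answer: -1352*√((2463 - 101*I*√6)/(26 - I*√6)) ≈ -13163.0 + 40.649*I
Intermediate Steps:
g(y) = I*√6 (g(y) = √(-6) = I*√6)
B = 3 + 163/(-26 + I*√6) (B = 3 - (-87 - 76)/(I*√6 - 26) = 3 - (-163)/(-26 + I*√6) = 3 + 163/(-26 + I*√6) ≈ -3.2141 - 0.58543*I)
√(98 + B)*K(-13) = √(98 + (-85*I + 3*√6)/(√6 + 26*I))*(-8*(-13)²) = √(98 + (-85*I + 3*√6)/(√6 + 26*I))*(-8*169) = √(98 + (-85*I + 3*√6)/(√6 + 26*I))*(-1352) = -1352*√(98 + (-85*I + 3*√6)/(√6 + 26*I))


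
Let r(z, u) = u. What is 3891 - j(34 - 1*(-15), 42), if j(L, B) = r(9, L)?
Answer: 3842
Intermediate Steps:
j(L, B) = L
3891 - j(34 - 1*(-15), 42) = 3891 - (34 - 1*(-15)) = 3891 - (34 + 15) = 3891 - 1*49 = 3891 - 49 = 3842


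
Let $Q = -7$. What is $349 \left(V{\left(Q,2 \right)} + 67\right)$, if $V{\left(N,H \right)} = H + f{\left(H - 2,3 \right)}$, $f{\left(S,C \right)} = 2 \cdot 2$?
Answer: $25477$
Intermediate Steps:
$f{\left(S,C \right)} = 4$
$V{\left(N,H \right)} = 4 + H$ ($V{\left(N,H \right)} = H + 4 = 4 + H$)
$349 \left(V{\left(Q,2 \right)} + 67\right) = 349 \left(\left(4 + 2\right) + 67\right) = 349 \left(6 + 67\right) = 349 \cdot 73 = 25477$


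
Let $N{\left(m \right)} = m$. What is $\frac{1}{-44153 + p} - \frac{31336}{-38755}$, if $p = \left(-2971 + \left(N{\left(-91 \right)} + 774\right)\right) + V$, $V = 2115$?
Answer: $\frac{1388960781}{1717854130} \approx 0.80854$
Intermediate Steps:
$p = -173$ ($p = \left(-2971 + \left(-91 + 774\right)\right) + 2115 = \left(-2971 + 683\right) + 2115 = -2288 + 2115 = -173$)
$\frac{1}{-44153 + p} - \frac{31336}{-38755} = \frac{1}{-44153 - 173} - \frac{31336}{-38755} = \frac{1}{-44326} - 31336 \left(- \frac{1}{38755}\right) = - \frac{1}{44326} - - \frac{31336}{38755} = - \frac{1}{44326} + \frac{31336}{38755} = \frac{1388960781}{1717854130}$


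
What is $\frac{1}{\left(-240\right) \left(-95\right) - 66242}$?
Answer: $- \frac{1}{43442} \approx -2.3019 \cdot 10^{-5}$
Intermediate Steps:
$\frac{1}{\left(-240\right) \left(-95\right) - 66242} = \frac{1}{22800 - 66242} = \frac{1}{-43442} = - \frac{1}{43442}$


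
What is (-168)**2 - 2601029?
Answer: -2572805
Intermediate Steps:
(-168)**2 - 2601029 = 28224 - 2601029 = -2572805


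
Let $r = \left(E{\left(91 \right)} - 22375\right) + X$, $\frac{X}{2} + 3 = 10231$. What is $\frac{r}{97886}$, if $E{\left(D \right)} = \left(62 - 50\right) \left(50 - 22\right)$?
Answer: $- \frac{1583}{97886} \approx -0.016172$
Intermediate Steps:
$E{\left(D \right)} = 336$ ($E{\left(D \right)} = 12 \cdot 28 = 336$)
$X = 20456$ ($X = -6 + 2 \cdot 10231 = -6 + 20462 = 20456$)
$r = -1583$ ($r = \left(336 - 22375\right) + 20456 = -22039 + 20456 = -1583$)
$\frac{r}{97886} = - \frac{1583}{97886}$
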